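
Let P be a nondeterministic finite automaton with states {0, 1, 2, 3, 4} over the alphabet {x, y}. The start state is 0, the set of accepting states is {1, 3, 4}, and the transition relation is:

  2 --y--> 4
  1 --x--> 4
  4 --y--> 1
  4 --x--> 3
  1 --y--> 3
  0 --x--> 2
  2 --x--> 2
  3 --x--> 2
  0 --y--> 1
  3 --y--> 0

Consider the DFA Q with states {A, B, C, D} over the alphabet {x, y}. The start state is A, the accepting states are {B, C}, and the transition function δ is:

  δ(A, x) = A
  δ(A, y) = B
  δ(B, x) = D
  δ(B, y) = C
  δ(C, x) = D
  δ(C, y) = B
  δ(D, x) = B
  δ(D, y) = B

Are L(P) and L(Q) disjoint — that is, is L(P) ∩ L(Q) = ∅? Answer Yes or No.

The string y is accepted by both P and Q.
Hence L(P) ∩ L(Q) ≠ ∅.

No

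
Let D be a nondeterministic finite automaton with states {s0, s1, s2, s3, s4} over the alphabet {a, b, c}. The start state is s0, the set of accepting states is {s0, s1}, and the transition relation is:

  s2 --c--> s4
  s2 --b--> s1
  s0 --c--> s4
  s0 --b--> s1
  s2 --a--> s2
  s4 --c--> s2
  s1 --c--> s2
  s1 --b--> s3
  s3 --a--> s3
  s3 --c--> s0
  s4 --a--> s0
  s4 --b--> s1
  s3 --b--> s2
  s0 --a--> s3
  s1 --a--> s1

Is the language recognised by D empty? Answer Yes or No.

No

The empty string ε is accepted: the run s0 ends in the accepting state s0.
Since at least one string is accepted, L(D) is not empty.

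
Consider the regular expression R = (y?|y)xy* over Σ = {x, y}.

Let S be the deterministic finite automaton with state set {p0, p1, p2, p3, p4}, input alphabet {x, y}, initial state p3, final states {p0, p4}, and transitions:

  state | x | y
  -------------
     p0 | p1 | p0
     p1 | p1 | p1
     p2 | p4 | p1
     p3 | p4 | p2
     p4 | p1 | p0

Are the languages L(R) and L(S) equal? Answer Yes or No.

Converting the expression R to a DFA (subset construction, then merging equivalent states) gives the minimal DFA with states {r0, r1, r2, r3}, start state r0, accepting states {r1} and transitions r0: x→r1, y→r2; r1: x→r3, y→r1; r2: x→r1, y→r3; r3: x→r3, y→r3.
Exploring the product automaton R × S from the start pair (r0, p3), following both machines on each input symbol, reaches 5 state pairs: (r0, p3), (r1, p4), (r2, p2), (r3, p1), (r1, p0).
R accepts in {r1} and S accepts in {p0, p4}. In every reachable pair the two components are either both accepting — (r1, p4), (r1, p0) — or both non-accepting, so no string is accepted by exactly one of the machines: L(R) \ L(S) and L(S) \ L(R) are both empty.
Hence every string is accepted by R iff it is accepted by S, and the two languages coincide.

Yes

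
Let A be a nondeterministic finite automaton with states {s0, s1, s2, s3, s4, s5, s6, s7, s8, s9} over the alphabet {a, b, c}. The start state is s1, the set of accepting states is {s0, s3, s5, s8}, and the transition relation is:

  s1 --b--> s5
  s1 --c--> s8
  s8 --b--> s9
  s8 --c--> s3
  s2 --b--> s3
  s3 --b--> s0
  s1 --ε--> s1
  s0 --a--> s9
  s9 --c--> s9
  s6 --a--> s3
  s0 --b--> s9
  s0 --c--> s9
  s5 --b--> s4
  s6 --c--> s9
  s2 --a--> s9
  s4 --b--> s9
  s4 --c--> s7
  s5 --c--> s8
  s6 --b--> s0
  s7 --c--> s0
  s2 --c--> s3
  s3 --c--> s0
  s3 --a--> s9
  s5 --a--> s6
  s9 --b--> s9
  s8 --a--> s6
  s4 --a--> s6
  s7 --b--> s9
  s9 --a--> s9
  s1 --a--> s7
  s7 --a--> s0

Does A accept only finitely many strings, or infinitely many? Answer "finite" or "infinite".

finite

The useful states (reachable from s1 and able to reach an accepting state) are {s0, s1, s3, s4, s5, s6, s7, s8}.
Restricted to these states the transition graph has no cycle, so every accepting path has bounded length and L is finite.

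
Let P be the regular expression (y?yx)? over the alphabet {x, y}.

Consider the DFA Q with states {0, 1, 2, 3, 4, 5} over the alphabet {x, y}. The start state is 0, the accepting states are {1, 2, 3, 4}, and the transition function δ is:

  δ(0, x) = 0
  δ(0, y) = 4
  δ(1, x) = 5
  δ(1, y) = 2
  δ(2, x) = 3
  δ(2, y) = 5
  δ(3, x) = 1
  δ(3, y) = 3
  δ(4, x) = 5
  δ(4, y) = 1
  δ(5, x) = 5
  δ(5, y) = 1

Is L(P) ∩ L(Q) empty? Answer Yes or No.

Converting the expression P to a DFA (subset construction, then merging equivalent states) gives the minimal DFA with states {p0, p1, p2, p3, p4}, start state p0, accepting states {p0, p3} and transitions p0: x→p1, y→p2; p1: x→p1, y→p1; p2: x→p3, y→p4; p3: x→p1, y→p1; p4: x→p3, y→p1.
Exploring the product automaton P × Q from the start pair (p0, 0), following both machines on each input symbol, reaches 10 state pairs: (p0, 0), (p1, 0), (p2, 4), (p1, 4), (p3, 5), (p4, 1), (p1, 5), (p1, 1), (p1, 2), (p1, 3).
P accepts in {p0, p3} and Q accepts in {1, 2, 3, 4}; no reachable pair has both components accepting, so no string drives both machines to acceptance simultaneously and L(P) ∩ L(Q) = ∅.
So no string is accepted by both, and the intersection is empty.

Yes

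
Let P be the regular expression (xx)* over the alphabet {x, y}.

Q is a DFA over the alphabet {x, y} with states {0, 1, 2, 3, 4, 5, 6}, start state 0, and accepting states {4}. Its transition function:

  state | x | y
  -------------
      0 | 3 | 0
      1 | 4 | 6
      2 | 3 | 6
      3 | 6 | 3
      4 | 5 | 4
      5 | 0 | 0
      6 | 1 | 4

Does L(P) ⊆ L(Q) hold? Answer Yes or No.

The empty string ε is in L(P) but not in L(Q).
So L(P) ⊄ L(Q).

No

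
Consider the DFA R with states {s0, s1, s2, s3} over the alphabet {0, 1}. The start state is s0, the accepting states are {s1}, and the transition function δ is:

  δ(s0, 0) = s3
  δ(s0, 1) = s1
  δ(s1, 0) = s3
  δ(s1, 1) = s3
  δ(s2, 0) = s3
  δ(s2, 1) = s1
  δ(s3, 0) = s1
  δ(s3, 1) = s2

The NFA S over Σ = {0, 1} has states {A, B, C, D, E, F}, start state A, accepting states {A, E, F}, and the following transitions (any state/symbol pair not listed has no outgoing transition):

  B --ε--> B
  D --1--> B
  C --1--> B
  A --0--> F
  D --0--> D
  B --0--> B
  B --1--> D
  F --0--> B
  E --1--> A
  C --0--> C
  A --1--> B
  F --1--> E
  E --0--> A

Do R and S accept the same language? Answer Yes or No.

The string 1 is accepted by R but rejected by S.
So L(R) ≠ L(S).

No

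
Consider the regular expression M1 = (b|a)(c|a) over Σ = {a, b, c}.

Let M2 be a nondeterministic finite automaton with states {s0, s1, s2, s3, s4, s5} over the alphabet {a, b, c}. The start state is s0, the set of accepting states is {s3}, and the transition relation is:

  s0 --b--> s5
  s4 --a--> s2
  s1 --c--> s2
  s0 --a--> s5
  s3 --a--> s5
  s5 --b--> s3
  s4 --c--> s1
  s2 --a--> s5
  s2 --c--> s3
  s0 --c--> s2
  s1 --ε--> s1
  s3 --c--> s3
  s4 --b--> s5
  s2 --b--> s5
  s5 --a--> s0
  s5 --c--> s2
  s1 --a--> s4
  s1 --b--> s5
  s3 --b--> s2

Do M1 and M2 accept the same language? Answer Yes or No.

The string aa is accepted by M1 but rejected by M2.
So L(M1) ≠ L(M2).

No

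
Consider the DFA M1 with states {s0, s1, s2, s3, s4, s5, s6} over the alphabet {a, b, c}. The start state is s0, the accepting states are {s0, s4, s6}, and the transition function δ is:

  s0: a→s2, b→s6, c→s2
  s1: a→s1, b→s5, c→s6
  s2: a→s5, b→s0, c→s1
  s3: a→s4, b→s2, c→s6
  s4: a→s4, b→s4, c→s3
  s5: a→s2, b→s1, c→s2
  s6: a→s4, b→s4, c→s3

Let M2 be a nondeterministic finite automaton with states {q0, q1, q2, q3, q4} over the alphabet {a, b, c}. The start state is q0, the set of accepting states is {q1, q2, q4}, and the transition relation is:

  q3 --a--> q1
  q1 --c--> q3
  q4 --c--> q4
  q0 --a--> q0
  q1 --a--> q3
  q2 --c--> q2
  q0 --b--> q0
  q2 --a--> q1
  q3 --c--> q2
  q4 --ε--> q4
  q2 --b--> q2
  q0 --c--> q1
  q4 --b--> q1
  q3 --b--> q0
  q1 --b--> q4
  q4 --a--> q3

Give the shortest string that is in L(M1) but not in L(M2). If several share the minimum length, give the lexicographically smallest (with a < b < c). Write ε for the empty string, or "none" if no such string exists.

The empty string ε is accepted by M1 but not by M2.
Since ε is the unique shortest string, it is the required witness.

ε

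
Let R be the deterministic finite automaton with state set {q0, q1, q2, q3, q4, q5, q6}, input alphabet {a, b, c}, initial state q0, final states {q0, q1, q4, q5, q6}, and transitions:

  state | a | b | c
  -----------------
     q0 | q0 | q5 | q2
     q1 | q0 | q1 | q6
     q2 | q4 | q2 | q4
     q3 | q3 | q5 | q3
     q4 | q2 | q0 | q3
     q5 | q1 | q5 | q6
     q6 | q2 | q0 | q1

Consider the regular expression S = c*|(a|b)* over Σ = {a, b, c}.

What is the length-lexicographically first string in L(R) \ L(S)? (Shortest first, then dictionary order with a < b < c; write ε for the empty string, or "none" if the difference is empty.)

The string bc is accepted by R but not by S.
No shorter string lies in the difference, and bc is the lexicographically first length-2 string in L(R) \ L(S).

bc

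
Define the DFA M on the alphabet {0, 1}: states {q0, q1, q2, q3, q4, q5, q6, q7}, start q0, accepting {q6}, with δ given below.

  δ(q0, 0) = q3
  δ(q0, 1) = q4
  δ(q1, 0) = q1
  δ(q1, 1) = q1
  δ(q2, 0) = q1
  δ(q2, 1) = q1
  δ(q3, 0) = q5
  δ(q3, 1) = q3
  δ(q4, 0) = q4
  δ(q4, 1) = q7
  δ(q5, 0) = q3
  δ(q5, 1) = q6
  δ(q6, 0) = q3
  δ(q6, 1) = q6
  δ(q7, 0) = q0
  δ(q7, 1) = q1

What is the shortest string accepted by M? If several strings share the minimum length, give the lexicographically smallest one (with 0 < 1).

A breadth-first search from q0 reaches an accepting state first via the path q0 → q3 → q5 → q6 on input 001.
No string of length < 3 is accepted (BFS exhausts all shorter strings without reaching an accepting state), and 001 is the lexicographically least accepting string of length 3.

001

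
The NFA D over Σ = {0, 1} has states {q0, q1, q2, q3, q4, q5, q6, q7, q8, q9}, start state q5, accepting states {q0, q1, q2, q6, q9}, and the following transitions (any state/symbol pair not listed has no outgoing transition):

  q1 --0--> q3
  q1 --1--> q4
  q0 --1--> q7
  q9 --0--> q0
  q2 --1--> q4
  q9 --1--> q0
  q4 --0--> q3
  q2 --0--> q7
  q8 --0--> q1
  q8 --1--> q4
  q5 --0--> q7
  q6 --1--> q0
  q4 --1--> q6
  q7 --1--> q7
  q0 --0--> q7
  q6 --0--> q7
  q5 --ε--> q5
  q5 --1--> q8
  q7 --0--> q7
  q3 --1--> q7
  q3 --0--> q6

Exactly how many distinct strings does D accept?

The useful subgraph on states {q0, q1, q3, q4, q5, q6, q8} is acyclic, so L(D) is finite; the longest accepting path visits 7 useful states, giving maximum string length 6.
Counting accepting paths from q5 by length: 1 of length 2, 1 of length 3, 4 of length 4, 4 of length 5, 1 of length 6. Total 11.

11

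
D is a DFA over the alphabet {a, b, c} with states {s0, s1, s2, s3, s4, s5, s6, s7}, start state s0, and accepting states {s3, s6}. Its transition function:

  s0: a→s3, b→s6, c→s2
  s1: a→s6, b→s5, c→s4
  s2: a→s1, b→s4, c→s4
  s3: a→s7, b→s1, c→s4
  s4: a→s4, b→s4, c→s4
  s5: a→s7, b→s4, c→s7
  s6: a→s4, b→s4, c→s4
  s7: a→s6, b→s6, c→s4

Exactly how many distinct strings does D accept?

14

The useful subgraph on states {s0, s1, s2, s3, s5, s6, s7} is acyclic, so L(D) is finite; the longest accepting path visits 6 useful states, giving maximum string length 5.
Counting accepting paths from s0 by length: 2 of length 1, 4 of length 3, 8 of length 5. Total 14.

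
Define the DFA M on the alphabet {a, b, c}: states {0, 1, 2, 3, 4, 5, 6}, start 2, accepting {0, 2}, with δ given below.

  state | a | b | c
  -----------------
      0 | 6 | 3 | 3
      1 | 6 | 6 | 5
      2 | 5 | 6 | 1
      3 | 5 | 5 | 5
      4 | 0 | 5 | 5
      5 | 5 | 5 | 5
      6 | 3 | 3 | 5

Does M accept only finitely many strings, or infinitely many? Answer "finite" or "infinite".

The useful states (reachable from 2 and able to reach an accepting state) are {2}.
Restricted to these states the transition graph has no cycle, so every accepting path has bounded length and L is finite.

finite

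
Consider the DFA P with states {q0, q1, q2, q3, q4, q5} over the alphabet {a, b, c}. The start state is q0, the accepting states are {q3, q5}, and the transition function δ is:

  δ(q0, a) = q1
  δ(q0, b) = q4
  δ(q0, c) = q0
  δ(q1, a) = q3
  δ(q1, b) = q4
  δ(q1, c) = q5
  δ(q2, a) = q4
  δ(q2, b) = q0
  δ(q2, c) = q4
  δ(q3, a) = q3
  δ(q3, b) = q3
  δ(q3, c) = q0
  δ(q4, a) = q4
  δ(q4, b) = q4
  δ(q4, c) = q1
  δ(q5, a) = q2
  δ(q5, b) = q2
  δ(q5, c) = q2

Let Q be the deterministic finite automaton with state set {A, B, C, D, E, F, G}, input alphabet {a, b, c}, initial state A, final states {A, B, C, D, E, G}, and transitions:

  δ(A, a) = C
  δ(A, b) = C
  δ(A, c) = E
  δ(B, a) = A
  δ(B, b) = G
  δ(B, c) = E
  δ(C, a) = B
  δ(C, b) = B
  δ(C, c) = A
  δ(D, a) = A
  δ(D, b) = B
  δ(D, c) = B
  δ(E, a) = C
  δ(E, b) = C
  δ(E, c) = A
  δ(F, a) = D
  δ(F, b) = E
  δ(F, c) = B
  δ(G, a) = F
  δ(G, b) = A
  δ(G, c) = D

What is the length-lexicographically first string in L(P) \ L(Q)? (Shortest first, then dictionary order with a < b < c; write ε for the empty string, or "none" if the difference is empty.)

aaba

The string aaba is accepted by P but not by Q.
No shorter string lies in the difference, and aaba is the lexicographically first length-4 string in L(P) \ L(Q).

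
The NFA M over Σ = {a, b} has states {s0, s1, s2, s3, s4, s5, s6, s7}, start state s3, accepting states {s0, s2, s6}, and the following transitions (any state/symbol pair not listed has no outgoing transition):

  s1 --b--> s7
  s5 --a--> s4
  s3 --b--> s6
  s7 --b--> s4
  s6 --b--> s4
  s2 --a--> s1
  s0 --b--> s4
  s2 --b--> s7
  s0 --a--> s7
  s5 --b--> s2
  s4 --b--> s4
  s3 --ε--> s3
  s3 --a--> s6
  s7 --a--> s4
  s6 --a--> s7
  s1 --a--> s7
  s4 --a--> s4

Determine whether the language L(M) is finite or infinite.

finite

The useful states (reachable from s3 and able to reach an accepting state) are {s3, s6}.
Restricted to these states the transition graph has no cycle, so every accepting path has bounded length and L is finite.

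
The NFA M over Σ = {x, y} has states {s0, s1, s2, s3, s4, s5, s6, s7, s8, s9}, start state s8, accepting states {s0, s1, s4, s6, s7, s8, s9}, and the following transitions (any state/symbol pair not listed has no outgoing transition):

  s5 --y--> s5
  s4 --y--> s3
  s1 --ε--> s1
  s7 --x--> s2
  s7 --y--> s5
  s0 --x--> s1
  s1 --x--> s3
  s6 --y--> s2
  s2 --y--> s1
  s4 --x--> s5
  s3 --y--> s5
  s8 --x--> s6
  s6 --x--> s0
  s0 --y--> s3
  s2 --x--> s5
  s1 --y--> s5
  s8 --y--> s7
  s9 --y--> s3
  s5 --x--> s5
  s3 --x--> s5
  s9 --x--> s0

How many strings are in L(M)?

7

The useful subgraph on states {s0, s1, s2, s6, s7, s8} is acyclic, so L(M) is finite; the longest accepting path visits 4 useful states, giving maximum string length 3.
Counting accepting paths from s8 by length: 1 of length 0, 2 of length 1, 1 of length 2, 3 of length 3. Total 7.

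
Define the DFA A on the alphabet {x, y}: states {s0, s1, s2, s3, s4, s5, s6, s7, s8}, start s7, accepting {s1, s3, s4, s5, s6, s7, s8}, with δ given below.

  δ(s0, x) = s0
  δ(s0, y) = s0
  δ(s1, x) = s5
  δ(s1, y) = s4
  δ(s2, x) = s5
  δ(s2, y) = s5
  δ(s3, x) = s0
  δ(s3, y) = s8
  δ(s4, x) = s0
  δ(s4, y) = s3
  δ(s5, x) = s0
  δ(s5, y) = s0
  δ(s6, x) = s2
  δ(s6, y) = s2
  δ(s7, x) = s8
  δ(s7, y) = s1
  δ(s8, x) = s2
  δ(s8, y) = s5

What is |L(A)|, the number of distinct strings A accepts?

The useful subgraph on states {s1, s2, s3, s4, s5, s7, s8} is acyclic, so L(A) is finite; the longest accepting path visits 7 useful states, giving maximum string length 6.
Counting accepting paths from s7 by length: 1 of length 0, 2 of length 1, 3 of length 2, 3 of length 3, 1 of length 4, 1 of length 5, 2 of length 6. Total 13.

13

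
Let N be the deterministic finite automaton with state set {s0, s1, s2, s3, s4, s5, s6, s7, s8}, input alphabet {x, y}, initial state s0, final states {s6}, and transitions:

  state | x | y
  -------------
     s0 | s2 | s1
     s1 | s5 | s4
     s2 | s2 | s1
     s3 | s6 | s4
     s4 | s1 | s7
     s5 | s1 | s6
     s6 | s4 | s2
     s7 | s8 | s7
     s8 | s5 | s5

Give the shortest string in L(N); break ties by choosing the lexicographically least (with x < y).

A breadth-first search from s0 reaches an accepting state first via the path s0 → s1 → s5 → s6 on input yxy.
No string of length < 3 is accepted (BFS exhausts all shorter strings without reaching an accepting state), and yxy is the lexicographically least accepting string of length 3.

yxy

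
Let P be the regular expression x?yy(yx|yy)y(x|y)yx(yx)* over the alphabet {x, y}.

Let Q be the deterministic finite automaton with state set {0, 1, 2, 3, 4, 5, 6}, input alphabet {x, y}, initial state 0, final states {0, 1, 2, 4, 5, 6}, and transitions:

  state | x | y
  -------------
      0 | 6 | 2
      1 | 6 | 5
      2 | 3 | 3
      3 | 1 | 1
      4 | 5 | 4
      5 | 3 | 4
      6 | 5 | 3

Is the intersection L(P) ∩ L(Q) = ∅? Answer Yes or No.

No

The string yyyyyxyx is accepted by both P and Q.
Hence L(P) ∩ L(Q) ≠ ∅.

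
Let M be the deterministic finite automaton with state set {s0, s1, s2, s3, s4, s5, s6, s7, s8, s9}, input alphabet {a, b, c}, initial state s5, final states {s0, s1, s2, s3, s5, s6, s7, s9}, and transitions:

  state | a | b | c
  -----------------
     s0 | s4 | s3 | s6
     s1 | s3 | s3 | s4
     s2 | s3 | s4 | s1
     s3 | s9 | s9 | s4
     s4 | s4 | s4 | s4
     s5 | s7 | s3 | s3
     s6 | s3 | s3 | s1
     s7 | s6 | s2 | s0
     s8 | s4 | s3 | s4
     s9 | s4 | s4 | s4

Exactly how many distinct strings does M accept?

The useful subgraph on states {s0, s1, s2, s3, s5, s6, s7, s9} is acyclic, so L(M) is finite; the longest accepting path visits 7 useful states, giving maximum string length 6.
Counting accepting paths from s5 by length: 1 of length 0, 3 of length 1, 7 of length 2, 7 of length 3, 15 of length 4, 14 of length 5, 4 of length 6. Total 51.

51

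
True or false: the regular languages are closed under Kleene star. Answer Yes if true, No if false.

Yes

If R is a regular expression for L then R* denotes L*; on automata, add a new accepting start state with an ε-move into the old start state and ε-moves from every old accepting state back to it.
So the regular languages are closed under Kleene star.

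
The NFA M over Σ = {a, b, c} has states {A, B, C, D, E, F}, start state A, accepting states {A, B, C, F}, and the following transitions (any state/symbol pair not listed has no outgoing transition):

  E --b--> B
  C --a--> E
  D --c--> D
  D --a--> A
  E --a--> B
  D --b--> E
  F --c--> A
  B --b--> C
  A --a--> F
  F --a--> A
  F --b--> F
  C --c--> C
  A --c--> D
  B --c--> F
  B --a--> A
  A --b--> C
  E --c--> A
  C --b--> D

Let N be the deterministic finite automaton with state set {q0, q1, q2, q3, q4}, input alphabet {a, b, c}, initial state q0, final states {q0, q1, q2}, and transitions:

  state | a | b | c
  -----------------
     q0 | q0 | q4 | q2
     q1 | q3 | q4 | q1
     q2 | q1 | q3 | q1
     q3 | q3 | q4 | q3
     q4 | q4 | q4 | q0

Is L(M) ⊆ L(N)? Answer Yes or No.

No

The string b is in L(M) but not in L(N).
So L(M) ⊄ L(N).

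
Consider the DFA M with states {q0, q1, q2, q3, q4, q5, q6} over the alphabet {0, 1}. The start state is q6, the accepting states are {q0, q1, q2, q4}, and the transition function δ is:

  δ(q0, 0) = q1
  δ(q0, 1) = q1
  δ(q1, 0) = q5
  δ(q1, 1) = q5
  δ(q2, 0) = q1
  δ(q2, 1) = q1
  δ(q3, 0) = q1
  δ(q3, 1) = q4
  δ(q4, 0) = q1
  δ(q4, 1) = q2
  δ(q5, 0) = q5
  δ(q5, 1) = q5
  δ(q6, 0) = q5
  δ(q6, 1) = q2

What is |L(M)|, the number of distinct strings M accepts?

3

The useful subgraph on states {q1, q2, q6} is acyclic, so L(M) is finite; the longest accepting path visits 3 useful states, giving maximum string length 2.
Counting accepting paths from q6 by length: 1 of length 1, 2 of length 2. Total 3.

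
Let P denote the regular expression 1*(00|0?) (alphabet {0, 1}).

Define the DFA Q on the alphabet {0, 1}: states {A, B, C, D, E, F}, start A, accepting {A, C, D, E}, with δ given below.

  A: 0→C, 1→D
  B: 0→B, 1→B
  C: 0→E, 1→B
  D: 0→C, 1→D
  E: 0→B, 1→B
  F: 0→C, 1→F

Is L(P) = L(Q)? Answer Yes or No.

Yes

Converting the expression P to a DFA (subset construction, then merging equivalent states) gives the minimal DFA with states {p0, p1, p2, p3}, start state p0, accepting states {p0, p1, p2} and transitions p0: 0→p1, 1→p0; p1: 0→p2, 1→p3; p2: 0→p3, 1→p3; p3: 0→p3, 1→p3.
Exploring the product automaton P × Q from the start pair (p0, A), following both machines on each input symbol, reaches 5 state pairs: (p0, A), (p1, C), (p0, D), (p2, E), (p3, B).
P accepts in {p0, p1, p2} and Q accepts in {A, C, D, E}. In every reachable pair the two components are either both accepting — (p0, A), (p1, C), (p0, D), (p2, E) — or both non-accepting, so no string is accepted by exactly one of the machines: L(P) \ L(Q) and L(Q) \ L(P) are both empty.
Hence every string is accepted by P iff it is accepted by Q, and the two languages coincide.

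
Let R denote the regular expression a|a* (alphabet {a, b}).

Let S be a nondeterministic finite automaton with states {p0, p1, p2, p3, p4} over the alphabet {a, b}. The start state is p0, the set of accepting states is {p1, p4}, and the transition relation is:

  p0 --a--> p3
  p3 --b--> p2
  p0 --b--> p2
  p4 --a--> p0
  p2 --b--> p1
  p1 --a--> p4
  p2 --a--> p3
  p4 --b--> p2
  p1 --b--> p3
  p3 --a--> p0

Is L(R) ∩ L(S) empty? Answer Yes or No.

Converting the expression R to a DFA (subset construction, then merging equivalent states) gives the minimal DFA with states {r0, r1}, start state r0, accepting states {r0} and transitions r0: a→r0, b→r1; r1: a→r1, b→r1.
Exploring the product automaton R × S from the start pair (r0, p0), following both machines on each input symbol, reaches 7 state pairs: (r0, p0), (r0, p3), (r1, p2), (r1, p3), (r1, p1), (r1, p0), (r1, p4).
R accepts in {r0} and S accepts in {p1, p4}; no reachable pair has both components accepting, so no string drives both machines to acceptance simultaneously and L(R) ∩ L(S) = ∅.
So no string is accepted by both, and the intersection is empty.

Yes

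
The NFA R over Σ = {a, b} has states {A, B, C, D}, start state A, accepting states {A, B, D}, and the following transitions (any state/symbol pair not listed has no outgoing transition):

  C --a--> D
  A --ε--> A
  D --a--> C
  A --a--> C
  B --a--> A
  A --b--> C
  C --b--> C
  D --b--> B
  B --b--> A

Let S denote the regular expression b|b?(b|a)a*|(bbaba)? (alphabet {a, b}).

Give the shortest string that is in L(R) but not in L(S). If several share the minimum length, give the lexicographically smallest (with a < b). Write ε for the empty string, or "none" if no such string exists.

aab

The string aab is accepted by R but not by S.
No shorter string lies in the difference, and aab is the lexicographically first length-3 string in L(R) \ L(S).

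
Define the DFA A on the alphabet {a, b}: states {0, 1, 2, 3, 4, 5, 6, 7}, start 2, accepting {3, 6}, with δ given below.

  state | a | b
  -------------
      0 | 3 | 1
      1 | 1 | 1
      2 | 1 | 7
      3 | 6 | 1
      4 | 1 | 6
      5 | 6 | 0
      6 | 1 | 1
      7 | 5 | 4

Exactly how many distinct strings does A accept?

The useful subgraph on states {0, 2, 3, 4, 5, 6, 7} is acyclic, so L(A) is finite; the longest accepting path visits 6 useful states, giving maximum string length 5.
Counting accepting paths from 2 by length: 2 of length 3, 1 of length 4, 1 of length 5. Total 4.

4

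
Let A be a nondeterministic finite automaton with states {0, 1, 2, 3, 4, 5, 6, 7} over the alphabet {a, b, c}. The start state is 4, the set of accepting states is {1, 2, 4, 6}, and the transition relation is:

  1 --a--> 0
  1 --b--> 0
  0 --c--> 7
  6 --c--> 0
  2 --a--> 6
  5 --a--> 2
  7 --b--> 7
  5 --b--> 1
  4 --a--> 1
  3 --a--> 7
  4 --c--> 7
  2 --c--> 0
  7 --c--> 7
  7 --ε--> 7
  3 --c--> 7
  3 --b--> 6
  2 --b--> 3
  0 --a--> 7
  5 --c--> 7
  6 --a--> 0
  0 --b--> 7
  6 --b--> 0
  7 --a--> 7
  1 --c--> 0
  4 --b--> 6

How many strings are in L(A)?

The useful subgraph on states {1, 4, 6} is acyclic, so L(A) is finite; the longest accepting path visits 2 useful states, giving maximum string length 1.
Counting accepting paths from 4 by length: 1 of length 0, 2 of length 1. Total 3.

3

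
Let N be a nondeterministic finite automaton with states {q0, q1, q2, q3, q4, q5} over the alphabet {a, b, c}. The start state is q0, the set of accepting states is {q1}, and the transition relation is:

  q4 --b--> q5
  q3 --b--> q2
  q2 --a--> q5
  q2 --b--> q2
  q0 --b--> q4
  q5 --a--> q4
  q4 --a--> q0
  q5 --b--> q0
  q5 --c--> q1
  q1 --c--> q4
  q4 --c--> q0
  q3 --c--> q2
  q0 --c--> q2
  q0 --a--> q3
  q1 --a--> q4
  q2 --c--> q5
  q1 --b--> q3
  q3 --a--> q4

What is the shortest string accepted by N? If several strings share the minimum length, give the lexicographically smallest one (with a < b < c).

bbc

A breadth-first search from q0 reaches an accepting state first via the path q0 → q4 → q5 → q1 on input bbc.
No string of length < 3 is accepted (BFS exhausts all shorter strings without reaching an accepting state), and bbc is the lexicographically least accepting string of length 3.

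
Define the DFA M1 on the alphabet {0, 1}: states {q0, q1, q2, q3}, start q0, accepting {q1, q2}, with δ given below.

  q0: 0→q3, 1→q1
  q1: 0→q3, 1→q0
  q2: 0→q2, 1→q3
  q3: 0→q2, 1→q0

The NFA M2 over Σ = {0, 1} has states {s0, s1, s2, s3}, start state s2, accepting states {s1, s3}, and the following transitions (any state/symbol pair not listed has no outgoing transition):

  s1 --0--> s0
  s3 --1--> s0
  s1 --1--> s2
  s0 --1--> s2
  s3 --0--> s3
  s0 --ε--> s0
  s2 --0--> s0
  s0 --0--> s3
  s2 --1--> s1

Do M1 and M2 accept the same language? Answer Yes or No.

Yes

Exploring the product automaton M1 × M2 from the start pair (q0, s2), following both machines on each input symbol, reaches 4 state pairs: (q0, s2), (q3, s0), (q1, s1), (q2, s3).
M1 accepts in {q1, q2} and M2 accepts in {s1, s3}. In every reachable pair the two components are either both accepting — (q1, s1), (q2, s3) — or both non-accepting, so no string is accepted by exactly one of the machines: L(M1) \ L(M2) and L(M2) \ L(M1) are both empty.
Hence every string is accepted by M1 iff it is accepted by M2, and the two languages coincide.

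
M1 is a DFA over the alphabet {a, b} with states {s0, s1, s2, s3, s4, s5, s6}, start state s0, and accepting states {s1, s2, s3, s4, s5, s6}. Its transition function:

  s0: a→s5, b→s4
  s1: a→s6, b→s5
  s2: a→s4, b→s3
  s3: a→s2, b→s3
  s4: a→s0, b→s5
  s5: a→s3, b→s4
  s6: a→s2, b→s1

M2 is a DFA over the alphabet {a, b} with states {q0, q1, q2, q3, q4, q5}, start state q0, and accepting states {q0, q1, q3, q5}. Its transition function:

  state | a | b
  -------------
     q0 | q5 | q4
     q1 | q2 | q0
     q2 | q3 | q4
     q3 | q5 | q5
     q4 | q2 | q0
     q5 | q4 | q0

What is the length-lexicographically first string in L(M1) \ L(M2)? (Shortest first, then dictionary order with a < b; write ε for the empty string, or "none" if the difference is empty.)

b

The string b is accepted by M1 but not by M2.
No shorter string lies in the difference, and b is the lexicographically first length-1 string in L(M1) \ L(M2).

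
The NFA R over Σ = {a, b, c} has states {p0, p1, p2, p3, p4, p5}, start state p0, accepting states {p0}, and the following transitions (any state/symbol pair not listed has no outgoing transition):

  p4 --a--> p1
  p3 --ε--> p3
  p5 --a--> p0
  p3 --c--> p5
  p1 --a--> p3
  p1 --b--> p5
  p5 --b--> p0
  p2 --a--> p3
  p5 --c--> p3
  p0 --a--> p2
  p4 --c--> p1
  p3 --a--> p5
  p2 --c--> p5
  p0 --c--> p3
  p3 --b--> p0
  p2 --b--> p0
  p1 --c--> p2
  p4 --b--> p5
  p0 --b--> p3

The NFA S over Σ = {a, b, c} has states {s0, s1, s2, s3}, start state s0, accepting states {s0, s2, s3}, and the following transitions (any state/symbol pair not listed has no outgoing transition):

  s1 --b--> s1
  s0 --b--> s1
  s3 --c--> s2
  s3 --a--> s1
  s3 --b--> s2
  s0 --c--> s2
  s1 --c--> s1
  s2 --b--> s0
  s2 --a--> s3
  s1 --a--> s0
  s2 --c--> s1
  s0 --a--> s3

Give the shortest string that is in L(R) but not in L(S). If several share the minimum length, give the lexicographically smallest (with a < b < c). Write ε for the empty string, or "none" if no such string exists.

bb

The string bb is accepted by R but not by S.
No shorter string lies in the difference, and bb is the lexicographically first length-2 string in L(R) \ L(S).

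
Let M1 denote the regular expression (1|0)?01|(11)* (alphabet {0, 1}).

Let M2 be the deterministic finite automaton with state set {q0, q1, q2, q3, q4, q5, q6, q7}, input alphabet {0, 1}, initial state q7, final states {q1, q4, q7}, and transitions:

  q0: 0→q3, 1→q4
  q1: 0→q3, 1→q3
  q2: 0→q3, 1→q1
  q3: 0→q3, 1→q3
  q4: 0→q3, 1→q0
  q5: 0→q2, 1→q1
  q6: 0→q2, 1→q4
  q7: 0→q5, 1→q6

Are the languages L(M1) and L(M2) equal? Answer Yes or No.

Yes

Converting the expression M1 to a DFA (subset construction, then merging equivalent states) gives the minimal DFA with states {r0, r1, r2, r3, r4, r5, r6, r7}, start state r0, accepting states {r0, r4, r5} and transitions r0: 0→r1, 1→r2; r1: 0→r3, 1→r4; r2: 0→r3, 1→r5; r3: 0→r6, 1→r4; r4: 0→r6, 1→r6; r5: 0→r6, 1→r7; r6: 0→r6, 1→r6; r7: 0→r6, 1→r5.
Exploring the product automaton M1 × M2 from the start pair (r0, q7), following both machines on each input symbol, reaches 8 state pairs: (r0, q7), (r1, q5), (r2, q6), (r3, q2), (r4, q1), (r5, q4), (r6, q3), (r7, q0).
M1 accepts in {r0, r4, r5} and M2 accepts in {q1, q4, q7}. In every reachable pair the two components are either both accepting — (r0, q7), (r4, q1), (r5, q4) — or both non-accepting, so no string is accepted by exactly one of the machines: L(M1) \ L(M2) and L(M2) \ L(M1) are both empty.
Hence every string is accepted by M1 iff it is accepted by M2, and the two languages coincide.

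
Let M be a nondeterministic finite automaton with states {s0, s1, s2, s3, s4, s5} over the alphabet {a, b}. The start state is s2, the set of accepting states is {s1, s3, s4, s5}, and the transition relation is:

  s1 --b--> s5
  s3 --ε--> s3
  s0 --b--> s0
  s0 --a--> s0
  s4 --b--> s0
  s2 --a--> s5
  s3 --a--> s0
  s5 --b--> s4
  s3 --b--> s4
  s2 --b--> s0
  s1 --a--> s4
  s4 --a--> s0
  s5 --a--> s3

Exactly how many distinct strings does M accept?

The useful subgraph on states {s2, s3, s4, s5} is acyclic, so L(M) is finite; the longest accepting path visits 4 useful states, giving maximum string length 3.
Counting accepting paths from s2 by length: 1 of length 1, 2 of length 2, 1 of length 3. Total 4.

4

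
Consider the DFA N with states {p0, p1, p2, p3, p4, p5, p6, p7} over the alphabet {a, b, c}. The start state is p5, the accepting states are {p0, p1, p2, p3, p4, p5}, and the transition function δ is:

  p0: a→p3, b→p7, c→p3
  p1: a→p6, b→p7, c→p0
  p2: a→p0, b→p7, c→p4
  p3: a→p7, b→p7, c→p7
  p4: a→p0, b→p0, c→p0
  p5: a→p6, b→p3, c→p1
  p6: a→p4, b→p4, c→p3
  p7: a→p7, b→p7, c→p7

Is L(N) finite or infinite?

The useful states (reachable from p5 and able to reach an accepting state) are {p0, p1, p3, p4, p5, p6}.
Restricted to these states the transition graph has no cycle, so every accepting path has bounded length and L is finite.

finite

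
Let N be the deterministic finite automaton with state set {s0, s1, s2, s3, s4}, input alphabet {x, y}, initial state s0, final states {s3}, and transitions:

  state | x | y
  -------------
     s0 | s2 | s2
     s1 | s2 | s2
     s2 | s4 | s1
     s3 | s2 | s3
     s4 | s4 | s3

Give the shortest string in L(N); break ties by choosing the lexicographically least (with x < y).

A breadth-first search from s0 reaches an accepting state first via the path s0 → s2 → s4 → s3 on input xxy.
No string of length < 3 is accepted (BFS exhausts all shorter strings without reaching an accepting state), and xxy is the lexicographically least accepting string of length 3.

xxy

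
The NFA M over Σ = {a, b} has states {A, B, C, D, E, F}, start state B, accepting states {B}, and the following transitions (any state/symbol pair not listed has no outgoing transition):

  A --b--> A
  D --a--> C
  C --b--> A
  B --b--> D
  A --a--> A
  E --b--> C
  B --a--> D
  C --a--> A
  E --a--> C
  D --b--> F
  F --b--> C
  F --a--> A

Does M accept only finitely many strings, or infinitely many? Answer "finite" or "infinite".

The useful states (reachable from B and able to reach an accepting state) are {B}.
Restricted to these states the transition graph has no cycle, so every accepting path has bounded length and L is finite.

finite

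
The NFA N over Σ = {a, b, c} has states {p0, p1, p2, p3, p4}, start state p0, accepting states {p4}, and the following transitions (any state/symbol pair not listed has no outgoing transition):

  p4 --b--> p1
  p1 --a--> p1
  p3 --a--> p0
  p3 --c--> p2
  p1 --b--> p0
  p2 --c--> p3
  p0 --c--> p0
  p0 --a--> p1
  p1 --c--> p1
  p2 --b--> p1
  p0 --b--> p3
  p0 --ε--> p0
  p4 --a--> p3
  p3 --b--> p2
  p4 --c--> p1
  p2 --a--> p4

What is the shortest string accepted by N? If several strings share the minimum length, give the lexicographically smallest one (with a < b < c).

bba

A breadth-first search from p0 reaches an accepting state first via the path p0 → p3 → p2 → p4 on input bba.
No string of length < 3 is accepted (BFS exhausts all shorter strings without reaching an accepting state), and bba is the lexicographically least accepting string of length 3.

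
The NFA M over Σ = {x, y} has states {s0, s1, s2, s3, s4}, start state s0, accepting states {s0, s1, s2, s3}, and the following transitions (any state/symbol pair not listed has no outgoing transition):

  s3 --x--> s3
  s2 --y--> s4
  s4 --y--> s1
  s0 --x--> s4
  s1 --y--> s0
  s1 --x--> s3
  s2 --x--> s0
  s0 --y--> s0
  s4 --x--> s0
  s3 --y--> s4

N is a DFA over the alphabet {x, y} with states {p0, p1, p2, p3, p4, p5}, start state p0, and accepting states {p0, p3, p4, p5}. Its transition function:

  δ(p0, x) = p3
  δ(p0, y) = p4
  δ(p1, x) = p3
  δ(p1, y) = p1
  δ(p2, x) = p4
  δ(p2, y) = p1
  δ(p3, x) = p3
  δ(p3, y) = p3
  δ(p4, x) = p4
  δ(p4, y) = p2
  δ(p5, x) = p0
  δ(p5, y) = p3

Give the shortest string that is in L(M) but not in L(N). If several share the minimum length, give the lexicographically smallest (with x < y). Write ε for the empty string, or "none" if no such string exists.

The string yy is accepted by M but not by N.
No shorter string lies in the difference, and yy is the lexicographically first length-2 string in L(M) \ L(N).

yy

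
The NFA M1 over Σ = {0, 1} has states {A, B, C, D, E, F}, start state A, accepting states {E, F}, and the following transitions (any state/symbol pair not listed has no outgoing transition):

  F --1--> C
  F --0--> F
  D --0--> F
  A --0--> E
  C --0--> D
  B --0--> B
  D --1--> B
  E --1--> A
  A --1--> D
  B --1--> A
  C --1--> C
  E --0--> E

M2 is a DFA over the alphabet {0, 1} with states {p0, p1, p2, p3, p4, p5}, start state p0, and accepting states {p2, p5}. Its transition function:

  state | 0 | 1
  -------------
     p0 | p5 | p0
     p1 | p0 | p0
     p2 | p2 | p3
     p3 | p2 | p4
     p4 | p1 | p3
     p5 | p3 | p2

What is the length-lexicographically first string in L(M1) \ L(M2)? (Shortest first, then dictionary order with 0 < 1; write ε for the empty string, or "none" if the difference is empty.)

The string 00 is accepted by M1 but not by M2.
No shorter string lies in the difference, and 00 is the lexicographically first length-2 string in L(M1) \ L(M2).

00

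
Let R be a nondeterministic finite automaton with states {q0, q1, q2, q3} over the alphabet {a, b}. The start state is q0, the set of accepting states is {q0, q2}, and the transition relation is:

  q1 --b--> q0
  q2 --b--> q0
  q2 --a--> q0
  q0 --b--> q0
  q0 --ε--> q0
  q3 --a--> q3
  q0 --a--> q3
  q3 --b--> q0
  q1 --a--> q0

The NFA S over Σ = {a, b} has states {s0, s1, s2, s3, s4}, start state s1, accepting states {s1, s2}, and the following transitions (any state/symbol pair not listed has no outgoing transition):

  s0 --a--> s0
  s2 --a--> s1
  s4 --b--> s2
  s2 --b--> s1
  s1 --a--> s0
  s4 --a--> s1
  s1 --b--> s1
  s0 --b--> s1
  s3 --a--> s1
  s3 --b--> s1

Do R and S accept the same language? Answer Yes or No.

Yes

Exploring the product automaton R × S from the start pair (q0, s1), following both machines on each input symbol, reaches 2 state pairs: (q0, s1), (q3, s0).
R accepts in {q0, q2} and S accepts in {s1, s2}. In every reachable pair the two components are either both accepting — (q0, s1) — or both non-accepting, so no string is accepted by exactly one of the machines: L(R) \ L(S) and L(S) \ L(R) are both empty.
Hence every string is accepted by R iff it is accepted by S, and the two languages coincide.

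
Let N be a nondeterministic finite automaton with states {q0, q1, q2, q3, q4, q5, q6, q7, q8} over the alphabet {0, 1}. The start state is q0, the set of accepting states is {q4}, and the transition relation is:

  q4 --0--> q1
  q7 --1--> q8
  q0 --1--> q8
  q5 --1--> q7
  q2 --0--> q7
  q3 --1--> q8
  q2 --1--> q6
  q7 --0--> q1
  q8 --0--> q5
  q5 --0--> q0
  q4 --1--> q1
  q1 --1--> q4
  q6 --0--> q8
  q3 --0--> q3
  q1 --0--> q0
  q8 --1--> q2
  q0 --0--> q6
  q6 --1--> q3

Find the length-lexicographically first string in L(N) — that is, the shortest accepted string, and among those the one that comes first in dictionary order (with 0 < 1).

A breadth-first search from q0 reaches an accepting state first via the path q0 → q8 → q5 → q7 → q1 → q4 on input 10101.
No string of length < 5 is accepted (BFS exhausts all shorter strings without reaching an accepting state), and 10101 is the lexicographically least accepting string of length 5.

10101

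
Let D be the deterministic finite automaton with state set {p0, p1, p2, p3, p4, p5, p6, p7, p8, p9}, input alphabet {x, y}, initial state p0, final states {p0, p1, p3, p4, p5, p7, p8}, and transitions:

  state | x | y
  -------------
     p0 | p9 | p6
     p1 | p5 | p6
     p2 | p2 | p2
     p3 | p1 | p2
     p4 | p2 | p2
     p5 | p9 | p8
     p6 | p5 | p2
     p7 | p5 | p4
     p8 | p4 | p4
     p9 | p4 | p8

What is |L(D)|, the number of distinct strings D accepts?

The useful subgraph on states {p0, p4, p5, p6, p8, p9} is acyclic, so L(D) is finite; the longest accepting path visits 6 useful states, giving maximum string length 5.
Counting accepting paths from p0 by length: 1 of length 0, 3 of length 2, 3 of length 3, 4 of length 4, 2 of length 5. Total 13.

13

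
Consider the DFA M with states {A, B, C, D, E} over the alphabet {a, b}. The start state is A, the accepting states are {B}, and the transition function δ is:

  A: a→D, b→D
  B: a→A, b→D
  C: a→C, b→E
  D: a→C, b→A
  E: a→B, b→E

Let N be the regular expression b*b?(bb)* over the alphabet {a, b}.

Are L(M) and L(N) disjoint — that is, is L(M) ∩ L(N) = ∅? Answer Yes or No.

Yes

Converting the expression N to a DFA (subset construction, then merging equivalent states) gives the minimal DFA with states {n0, n1}, start state n0, accepting states {n0} and transitions n0: a→n1, b→n0; n1: a→n1, b→n1.
Exploring the product automaton M × N from the start pair (A, n0), following both machines on each input symbol, reaches 7 state pairs: (A, n0), (D, n1), (D, n0), (C, n1), (A, n1), (E, n1), (B, n1).
M accepts in {B} and N accepts in {n0}; no reachable pair has both components accepting, so no string drives both machines to acceptance simultaneously and L(M) ∩ L(N) = ∅.
So no string is accepted by both, and the intersection is empty.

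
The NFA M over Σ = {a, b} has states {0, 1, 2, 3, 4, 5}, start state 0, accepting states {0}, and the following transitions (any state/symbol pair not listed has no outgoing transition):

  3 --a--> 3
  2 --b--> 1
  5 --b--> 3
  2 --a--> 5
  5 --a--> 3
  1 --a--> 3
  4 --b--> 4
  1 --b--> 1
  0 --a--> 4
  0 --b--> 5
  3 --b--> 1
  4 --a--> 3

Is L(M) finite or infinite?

The useful states (reachable from 0 and able to reach an accepting state) are {0}.
Restricted to these states the transition graph has no cycle, so every accepting path has bounded length and L is finite.

finite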